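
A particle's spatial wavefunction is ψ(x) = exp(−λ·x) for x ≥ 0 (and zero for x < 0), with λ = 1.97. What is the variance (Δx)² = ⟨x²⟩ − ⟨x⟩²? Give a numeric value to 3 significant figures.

Compute ⟨x⟩ and ⟨x²⟩ separately, then (Δx)² = ⟨x²⟩ − ⟨x⟩².
Every integrand reduces to terms xʲ·e^(−2λx) on [0, ∞); use ∫₀^∞ xʲ·e^(−2λx) dx = j!/(2λ)^(j+1).
Normalization: ∫|ψ|² dx = 0.25381.
⟨x⟩ = 0.25381 and ⟨x²⟩ = 0.12884.
(Δx)² = 0.12884 − (0.25381)² = 0.064418.

0.0644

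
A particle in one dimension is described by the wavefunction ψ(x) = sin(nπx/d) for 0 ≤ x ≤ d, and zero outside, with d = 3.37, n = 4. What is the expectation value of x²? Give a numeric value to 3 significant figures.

⟨x²⟩ = ∫ x²·|ψ|² dx / ∫|ψ|² dx (integrals over the domain).
With sin²θ = (1 − cos2θ)/2 on 0 ≤ x ≤ d: ∫sin²(nπx/d) dx = d/2, ∫x·sin²(nπx/d) dx = d²/4, ∫x²·sin²(nπx/d) dx = d³·(1/6 − 1/(4n²π²)); higher powers xᵏ the same way, integrating xᵏ·cos(2nπx/d) by parts.
State is unnormalized: ∫|ψ|² dx = 1.6850, and ∫ψ*·x²·ψ dx = 6.3182, so ⟨x²⟩ = 6.3182 / 1.6850.
⟨x²⟩ = 3.7497.

3.75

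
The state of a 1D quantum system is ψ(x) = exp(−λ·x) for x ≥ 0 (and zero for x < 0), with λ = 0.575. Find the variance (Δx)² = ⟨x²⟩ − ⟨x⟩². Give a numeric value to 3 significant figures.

0.756

Compute ⟨x⟩ and ⟨x²⟩ separately, then (Δx)² = ⟨x²⟩ − ⟨x⟩².
Every integrand reduces to terms xʲ·e^(−2λx) on [0, ∞); use ∫₀^∞ xʲ·e^(−2λx) dx = j!/(2λ)^(j+1).
Normalization: ∫|ψ|² dx = 0.86957.
⟨x⟩ = 0.86957 and ⟨x²⟩ = 1.5123.
(Δx)² = 1.5123 − (0.86957)² = 0.75614.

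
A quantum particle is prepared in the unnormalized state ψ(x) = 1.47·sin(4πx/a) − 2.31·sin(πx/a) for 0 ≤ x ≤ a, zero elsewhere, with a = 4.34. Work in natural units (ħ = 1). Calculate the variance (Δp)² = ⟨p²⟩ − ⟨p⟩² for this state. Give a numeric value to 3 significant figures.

Compute ⟨p⟩ and ⟨p²⟩ separately; (Δp)² = ⟨p²⟩ − ⟨p⟩².
d²/dx² sin(jπx/a) = −(jπ/a)²·sin(jπx/a); on 0 ≤ x ≤ a, ∫sin²(jπx/a) dx = a/2 and ∫sin(jπx/a)·sin(lπx/a) dx = 0 for j ≠ l, so only diagonal terms survive in ∫|ψ|² and ∫ψ·ψ″; ∫ψ·ψ′ dx = [ψ²/2] between the walls = 0.
Normalization: ∫|ψ|² dx = 16.268.
⟨p⟩ = 0.0000 and ⟨p²⟩ = 2.7895.
(Δp)² = 2.7895 − (0.0000)² = 2.7895.

2.79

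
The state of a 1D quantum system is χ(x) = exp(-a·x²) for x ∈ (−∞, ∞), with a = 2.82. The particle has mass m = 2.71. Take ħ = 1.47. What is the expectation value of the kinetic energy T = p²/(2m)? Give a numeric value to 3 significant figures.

1.12

T = −(ħ²/2m) d²/dx², so ⟨T⟩ = −(ħ²/2m) ∫ χ*·χ'' dx / ∫|χ|² dx; with m = 2.71.
Gaussian moments: ∫x^(2j)·e^(−2ax²) dx = (2j−1)!!/(4a)^j · √(π/(2a)), odd powers integrate to 0; here √(π/(2a)) = 0.74634. Derivatives: d/dx e^(−ax²) = −2ax·e^(−ax²), d²/dx² e^(−ax²) = (4a²x² − 2a)·e^(−ax²).
State is unnormalized: ∫|χ|² dx = 0.74634, and ∫χ*·(−ħ²/2m · χ'') dx = 0.83911, so ⟨T⟩ = 0.83911 / 0.74634.
⟨T⟩ = 1.1243.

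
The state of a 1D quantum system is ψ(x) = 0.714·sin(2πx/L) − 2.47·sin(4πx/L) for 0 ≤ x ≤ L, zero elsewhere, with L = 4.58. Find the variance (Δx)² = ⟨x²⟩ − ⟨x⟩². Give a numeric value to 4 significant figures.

1.162

Compute ⟨x⟩ and ⟨x²⟩ separately, then (Δx)² = ⟨x²⟩ − ⟨x⟩².
On 0 ≤ x ≤ L (j ≠ l): ∫sin²(jπx/L) dx = L/2, ∫sin(jπx/L)·sin(lπx/L) dx = 0; diagonal moments ∫x·sin²(jπx/L) dx = L²/4, ∫x²·sin²(jπx/L) dx = L³·(1/6 − 1/(4j²π²)); cross terms ∫x·sin(jπx/L)·sin(lπx/L) dx = 0 for j + l even and −4jlL²/(π²(j² − l²)²) for j + l odd, ∫x²·sin(jπx/L)·sin(lπx/L) dx = (−1)^(j+l)·4jlL³/(π²(j² − l²)²); higher powers the same way via product-to-sum and parts.
Normalization: ∫|ψ|² dx = 15.138.
⟨x⟩ = 2.2900 and ⟨x²⟩ = 6.4064.
(Δx)² = 6.4064 − (2.2900)² = 1.1623.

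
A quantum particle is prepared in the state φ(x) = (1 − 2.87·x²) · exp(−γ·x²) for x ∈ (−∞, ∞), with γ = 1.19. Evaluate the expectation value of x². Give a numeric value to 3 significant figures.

0.673

⟨x²⟩ = ∫ x²·|φ|² dx / ∫|φ|² dx (integrals over the domain).
Expand each integrand as polynomial × e^(−2γx²) and use ∫x^(2j)·e^(−2γx²) dx = (2j−1)!!/(4γ)^j · √(π/(2γ)), odd powers → 0; here √(π/(2γ)) = 1.1489.
State is unnormalized: ∫|φ|² dx = 1.0165, and ∫φ*·x²·φ dx = 0.68438, so ⟨x²⟩ = 0.68438 / 1.0165.
⟨x²⟩ = 0.67329.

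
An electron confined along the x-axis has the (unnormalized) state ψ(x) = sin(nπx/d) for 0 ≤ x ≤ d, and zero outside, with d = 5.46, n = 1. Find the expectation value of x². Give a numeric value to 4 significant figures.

⟨x²⟩ = ∫ x²·|ψ|² dx / ∫|ψ|² dx (integrals over the domain).
With sin²θ = (1 − cos2θ)/2 on 0 ≤ x ≤ d: ∫sin²(nπx/d) dx = d/2, ∫x·sin²(nπx/d) dx = d²/4, ∫x²·sin²(nπx/d) dx = d³·(1/6 − 1/(4n²π²)); higher powers xᵏ the same way, integrating xᵏ·cos(2nπx/d) by parts.
State is unnormalized: ∫|ψ|² dx = 2.7300, and ∫ψ*·x²·ψ dx = 23.006, so ⟨x²⟩ = 23.006 / 2.7300.
⟨x²⟩ = 8.4269.

8.427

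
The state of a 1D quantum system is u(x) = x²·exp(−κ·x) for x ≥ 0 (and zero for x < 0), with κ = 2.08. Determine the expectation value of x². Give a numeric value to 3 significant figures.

1.73

⟨x²⟩ = ∫ x²·|u|² dx / ∫|u|² dx (integrals over the domain).
Every integrand reduces to terms xʲ·e^(−2κx) on [0, ∞); use ∫₀^∞ xʲ·e^(−2κx) dx = j!/(2κ)^(j+1).
State is unnormalized: ∫|u|² dx = 0.019264, and ∫u*·x²·u dx = 0.033395, so ⟨x²⟩ = 0.033395 / 0.019264.
⟨x²⟩ = 1.7335.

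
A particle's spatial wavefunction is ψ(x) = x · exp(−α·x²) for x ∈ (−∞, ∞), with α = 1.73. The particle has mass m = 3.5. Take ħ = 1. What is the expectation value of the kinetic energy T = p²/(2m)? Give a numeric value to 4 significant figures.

T = −(ħ²/2m) d²/dx², so ⟨T⟩ = −(ħ²/2m) ∫ ψ*·ψ'' dx / ∫|ψ|² dx; with m = 3.5.
Expand each integrand as polynomial × e^(−2αx²) and use ∫x^(2j)·e^(−2αx²) dx = (2j−1)!!/(4α)^j · √(π/(2α)), odd powers → 0; here √(π/(2α)) = 0.95288. Differentiate with the product rule, d/dx e^(−αx²) = −2αx·e^(−αx²).
State is unnormalized: ∫|ψ|² dx = 0.13770, and ∫ψ*·(−ħ²/2m · ψ'') dx = 0.10209, so ⟨T⟩ = 0.10209 / 0.13770.
⟨T⟩ = 0.74143.

0.7414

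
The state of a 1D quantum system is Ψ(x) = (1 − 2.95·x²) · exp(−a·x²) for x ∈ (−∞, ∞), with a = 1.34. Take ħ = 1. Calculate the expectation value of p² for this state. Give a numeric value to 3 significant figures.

7.00

p² Ψ = −ħ² d²Ψ/dx²; ⟨p²⟩ = −ħ² ∫ Ψ*·Ψ'' dx / ∫|Ψ|² dx.
Expand each integrand as polynomial × e^(−2ax²) and use ∫x^(2j)·e^(−2ax²) dx = (2j−1)!!/(4a)^j · √(π/(2a)), odd powers → 0; here √(π/(2a)) = 1.0827. Differentiate with the product rule, d/dx e^(−ax²) = −2ax·e^(−ax²).
State is unnormalized: ∫|Ψ|² dx = 0.87480, and ∫Ψ*·(−ħ² Ψ'') dx = 6.1241, so ⟨p²⟩ = 6.1241 / 0.87480.
⟨p²⟩ = 7.0005.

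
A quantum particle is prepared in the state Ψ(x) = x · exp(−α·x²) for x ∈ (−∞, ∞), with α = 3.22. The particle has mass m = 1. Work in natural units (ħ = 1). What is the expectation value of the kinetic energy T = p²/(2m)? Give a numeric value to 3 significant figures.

T = −(ħ²/2m) d²/dx², so ⟨T⟩ = −(ħ²/2m) ∫ Ψ*·Ψ'' dx / ∫|Ψ|² dx; with m = 1.
Expand each integrand as polynomial × e^(−2αx²) and use ∫x^(2j)·e^(−2αx²) dx = (2j−1)!!/(4α)^j · √(π/(2α)), odd powers → 0; here √(π/(2α)) = 0.69844. Differentiate with the product rule, d/dx e^(−αx²) = −2αx·e^(−αx²).
State is unnormalized: ∫|Ψ|² dx = 0.054227, and ∫Ψ*·(−ħ²/2m · Ψ'') dx = 0.26192, so ⟨T⟩ = 0.26192 / 0.054227.
⟨T⟩ = 4.8300.

4.83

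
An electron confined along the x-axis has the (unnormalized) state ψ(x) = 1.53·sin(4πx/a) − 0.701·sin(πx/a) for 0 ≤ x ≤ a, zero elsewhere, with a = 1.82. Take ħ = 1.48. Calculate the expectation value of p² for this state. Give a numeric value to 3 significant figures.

87.4

p² ψ = −ħ² d²ψ/dx²; ⟨p²⟩ = −ħ² ∫ ψ*·ψ'' dx / ∫|ψ|² dx.
d²/dx² sin(jπx/a) = −(jπ/a)²·sin(jπx/a); on 0 ≤ x ≤ a, ∫sin²(jπx/a) dx = a/2 and ∫sin(jπx/a)·sin(lπx/a) dx = 0 for j ≠ l, so only diagonal terms survive in ∫|ψ|² and ∫ψ·ψ″; ∫ψ·ψ′ dx = [ψ²/2] between the walls = 0.
State is unnormalized: ∫|ψ|² dx = 2.5774, and ∫ψ*·(−ħ² ψ'') dx = 225.36, so ⟨p²⟩ = 225.36 / 2.5774.
⟨p²⟩ = 87.439.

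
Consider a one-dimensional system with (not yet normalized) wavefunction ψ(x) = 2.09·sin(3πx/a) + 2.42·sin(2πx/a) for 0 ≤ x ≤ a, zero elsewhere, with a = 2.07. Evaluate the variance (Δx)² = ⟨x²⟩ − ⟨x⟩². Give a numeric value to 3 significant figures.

Compute ⟨x⟩ and ⟨x²⟩ separately, then (Δx)² = ⟨x²⟩ − ⟨x⟩².
On 0 ≤ x ≤ a (j ≠ l): ∫sin²(jπx/a) dx = a/2, ∫sin(jπx/a)·sin(lπx/a) dx = 0; diagonal moments ∫x·sin²(jπx/a) dx = a²/4, ∫x²·sin²(jπx/a) dx = a³·(1/6 − 1/(4j²π²)); cross terms ∫x·sin(jπx/a)·sin(lπx/a) dx = 0 for j + l even and −4jla²/(π²(j² − l²)²) for j + l odd, ∫x²·sin(jπx/a)·sin(lπx/a) dx = (−1)^(j+l)·4jla³/(π²(j² − l²)²); higher powers the same way via product-to-sum and parts.
Normalization: ∫|ψ|² dx = 10.582.
⟨x⟩ = 0.63660 and ⟨x²⟩ = 0.56222.
(Δx)² = 0.56222 − (0.63660)² = 0.15696.

0.157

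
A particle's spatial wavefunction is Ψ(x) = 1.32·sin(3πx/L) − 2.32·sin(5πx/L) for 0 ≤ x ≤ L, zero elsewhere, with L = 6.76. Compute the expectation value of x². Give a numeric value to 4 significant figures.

⟨x²⟩ = ∫ x²·|Ψ|² dx / ∫|Ψ|² dx (integrals over the domain).
On 0 ≤ x ≤ L (j ≠ l): ∫sin²(jπx/L) dx = L/2, ∫sin(jπx/L)·sin(lπx/L) dx = 0; diagonal moments ∫x·sin²(jπx/L) dx = L²/4, ∫x²·sin²(jπx/L) dx = L³·(1/6 − 1/(4j²π²)); cross terms ∫x·sin(jπx/L)·sin(lπx/L) dx = 0 for j + l even and −4jlL²/(π²(j² − l²)²) for j + l odd, ∫x²·sin(jπx/L)·sin(lπx/L) dx = (−1)^(j+l)·4jlL³/(π²(j² − l²)²); higher powers the same way via product-to-sum and parts.
State is unnormalized: ∫|Ψ|² dx = 24.082, and ∫Ψ*·x²·Ψ dx = 318.70, so ⟨x²⟩ = 318.70 / 24.082.
⟨x²⟩ = 13.234.

13.23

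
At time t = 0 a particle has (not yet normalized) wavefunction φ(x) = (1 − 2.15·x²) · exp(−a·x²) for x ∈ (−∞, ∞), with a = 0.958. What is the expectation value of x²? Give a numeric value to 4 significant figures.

0.7476

⟨x²⟩ = ∫ x²·|φ|² dx / ∫|φ|² dx (integrals over the domain).
Expand each integrand as polynomial × e^(−2ax²) and use ∫x^(2j)·e^(−2ax²) dx = (2j−1)!!/(4a)^j · √(π/(2a)), odd powers → 0; here √(π/(2a)) = 1.2805.
State is unnormalized: ∫|φ|² dx = 1.0529, and ∫φ*·x²·φ dx = 0.78711, so ⟨x²⟩ = 0.78711 / 1.0529.
⟨x²⟩ = 0.74758.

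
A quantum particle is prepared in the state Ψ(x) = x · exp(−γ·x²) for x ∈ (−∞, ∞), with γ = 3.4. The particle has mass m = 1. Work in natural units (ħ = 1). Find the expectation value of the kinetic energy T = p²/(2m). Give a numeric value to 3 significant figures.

5.10

T = −(ħ²/2m) d²/dx², so ⟨T⟩ = −(ħ²/2m) ∫ Ψ*·Ψ'' dx / ∫|Ψ|² dx; with m = 1.
Expand each integrand as polynomial × e^(−2γx²) and use ∫x^(2j)·e^(−2γx²) dx = (2j−1)!!/(4γ)^j · √(π/(2γ)), odd powers → 0; here √(π/(2γ)) = 0.67971. Differentiate with the product rule, d/dx e^(−γx²) = −2γx·e^(−γx²).
State is unnormalized: ∫|Ψ|² dx = 0.049978, and ∫Ψ*·(−ħ²/2m · Ψ'') dx = 0.25489, so ⟨T⟩ = 0.25489 / 0.049978.
⟨T⟩ = 5.1000.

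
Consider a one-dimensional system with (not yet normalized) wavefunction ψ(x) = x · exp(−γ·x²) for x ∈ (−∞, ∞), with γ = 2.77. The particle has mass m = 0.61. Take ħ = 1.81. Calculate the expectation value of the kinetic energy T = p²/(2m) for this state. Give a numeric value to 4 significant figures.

T = −(ħ²/2m) d²/dx², so ⟨T⟩ = −(ħ²/2m) ∫ ψ*·ψ'' dx / ∫|ψ|² dx; with m = 0.61.
Expand each integrand as polynomial × e^(−2γx²) and use ∫x^(2j)·e^(−2γx²) dx = (2j−1)!!/(4γ)^j · √(π/(2γ)), odd powers → 0; here √(π/(2γ)) = 0.75304. Differentiate with the product rule, d/dx e^(−γx²) = −2γx·e^(−γx²).
State is unnormalized: ∫|ψ|² dx = 0.067964, and ∫ψ*·(−ħ²/2m · ψ'') dx = 1.5166, so ⟨T⟩ = 1.5166 / 0.067964.
⟨T⟩ = 22.315.

22.32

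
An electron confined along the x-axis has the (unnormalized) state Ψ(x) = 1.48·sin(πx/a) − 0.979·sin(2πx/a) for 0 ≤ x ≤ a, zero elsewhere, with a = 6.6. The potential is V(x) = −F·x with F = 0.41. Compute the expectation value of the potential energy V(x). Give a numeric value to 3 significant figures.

-1.80

⟨V⟩ = ∫ V(x)·|Ψ|² dx / ∫|Ψ|² dx.
On 0 ≤ x ≤ a (j ≠ l): ∫sin²(jπx/a) dx = a/2, ∫sin(jπx/a)·sin(lπx/a) dx = 0; diagonal moments ∫x·sin²(jπx/a) dx = a²/4, ∫x²·sin²(jπx/a) dx = a³·(1/6 − 1/(4j²π²)); cross terms ∫x·sin(jπx/a)·sin(lπx/a) dx = 0 for j + l even and −4jla²/(π²(j² − l²)²) for j + l odd, ∫x²·sin(jπx/a)·sin(lπx/a) dx = (−1)^(j+l)·4jla³/(π²(j² − l²)²); higher powers the same way via product-to-sum and parts.
State is unnormalized: ∫|Ψ|² dx = 10.391, and ∫Ψ*·V(x)·Ψ dx = -18.720, so ⟨V⟩ = -18.720 / 10.391.
⟨V⟩ = -1.8016.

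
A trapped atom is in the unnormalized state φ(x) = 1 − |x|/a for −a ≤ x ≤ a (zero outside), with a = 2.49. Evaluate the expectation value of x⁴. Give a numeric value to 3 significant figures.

1.10

⟨x⁴⟩ = ∫ x⁴·|φ|² dx / ∫|φ|² dx (integrals over the domain).
φ is even, so ∫ over [−a, a] = 2∫₀ᵃ with φ = 1 − x/a there: ∫₀ᵃ (1 − x/a)² dx = a/3, ∫₀ᵃ x²(1 − x/a)² dx = a³/30, ∫₀ᵃ x⁴(1 − x/a)² dx = a⁵/105.
State is unnormalized: ∫|φ|² dx = 1.6600, and ∫φ*·x⁴·φ dx = 1.8232, so ⟨x⁴⟩ = 1.8232 / 1.6600.
⟨x⁴⟩ = 1.0983.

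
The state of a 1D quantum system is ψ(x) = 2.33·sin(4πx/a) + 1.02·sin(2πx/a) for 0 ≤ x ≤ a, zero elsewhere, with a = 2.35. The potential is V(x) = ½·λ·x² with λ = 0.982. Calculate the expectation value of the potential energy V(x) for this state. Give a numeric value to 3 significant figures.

0.981

⟨V⟩ = ∫ V(x)·|ψ|² dx / ∫|ψ|² dx.
On 0 ≤ x ≤ a (j ≠ l): ∫sin²(jπx/a) dx = a/2, ∫sin(jπx/a)·sin(lπx/a) dx = 0; diagonal moments ∫x·sin²(jπx/a) dx = a²/4, ∫x²·sin²(jπx/a) dx = a³·(1/6 − 1/(4j²π²)); cross terms ∫x·sin(jπx/a)·sin(lπx/a) dx = 0 for j + l even and −4jla²/(π²(j² − l²)²) for j + l odd, ∫x²·sin(jπx/a)·sin(lπx/a) dx = (−1)^(j+l)·4jla³/(π²(j² − l²)²); higher powers the same way via product-to-sum and parts.
State is unnormalized: ∫|ψ|² dx = 7.6014, and ∫ψ*·V(x)·ψ dx = 7.4558, so ⟨V⟩ = 7.4558 / 7.6014.
⟨V⟩ = 0.98084.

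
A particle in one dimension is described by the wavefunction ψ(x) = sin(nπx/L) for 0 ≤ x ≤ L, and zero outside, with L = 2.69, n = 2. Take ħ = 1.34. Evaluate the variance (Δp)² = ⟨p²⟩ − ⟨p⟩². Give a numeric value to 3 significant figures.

9.80

Compute ⟨p⟩ and ⟨p²⟩ separately; (Δp)² = ⟨p²⟩ − ⟨p⟩².
d/dx sin(nπx/L) = (nπ/L)·cos(nπx/L) and d²/dx² sin(nπx/L) = −(nπ/L)²·sin(nπx/L); on 0 ≤ x ≤ L, ∫sin²(nπx/L) dx = L/2 and ∫sin(nπx/L)·cos(nπx/L) dx = 0.
Normalization: ∫|ψ|² dx = 1.3450.
⟨p⟩ = 0.0000 and ⟨p²⟩ = 9.7964.
(Δp)² = 9.7964 − (0.0000)² = 9.7964.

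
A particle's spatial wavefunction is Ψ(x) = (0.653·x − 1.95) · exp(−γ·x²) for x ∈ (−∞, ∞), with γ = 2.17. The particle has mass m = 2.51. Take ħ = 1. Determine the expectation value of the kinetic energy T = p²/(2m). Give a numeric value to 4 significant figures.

T = −(ħ²/2m) d²/dx², so ⟨T⟩ = −(ħ²/2m) ∫ Ψ*·Ψ'' dx / ∫|Ψ|² dx; with m = 2.51.
Expand each integrand as polynomial × e^(−2γx²) and use ∫x^(2j)·e^(−2γx²) dx = (2j−1)!!/(4γ)^j · √(π/(2γ)), odd powers → 0; here √(π/(2γ)) = 0.85081. Differentiate with the product rule, d/dx e^(−γx²) = −2γx·e^(−γx²).
State is unnormalized: ∫|Ψ|² dx = 3.2770, and ∫Ψ*·(−ħ²/2m · Ψ'') dx = 1.4527, so ⟨T⟩ = 1.4527 / 3.2770.
⟨T⟩ = 0.44330.

0.4433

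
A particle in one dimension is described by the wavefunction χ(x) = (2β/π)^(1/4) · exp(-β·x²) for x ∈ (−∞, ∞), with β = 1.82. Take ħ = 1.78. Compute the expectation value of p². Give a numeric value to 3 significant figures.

p² χ = −ħ² d²χ/dx²; ⟨p²⟩ = −ħ² ∫ χ*·χ'' dx.
Gaussian moments: ∫x^(2j)·e^(−2βx²) dx = (2j−1)!!/(4β)^j · √(π/(2β)), odd powers integrate to 0; here √(π/(2β)) = 0.92902. Derivatives: d/dx e^(−βx²) = −2βx·e^(−βx²), d²/dx² e^(−βx²) = (4β²x² − 2β)·e^(−βx²).
⟨p²⟩ = 5.7665.

5.77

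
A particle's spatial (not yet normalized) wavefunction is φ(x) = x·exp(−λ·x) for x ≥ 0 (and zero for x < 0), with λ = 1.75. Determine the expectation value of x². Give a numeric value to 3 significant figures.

0.980

⟨x²⟩ = ∫ x²·|φ|² dx / ∫|φ|² dx (integrals over the domain).
Every integrand reduces to terms xʲ·e^(−2λx) on [0, ∞); use ∫₀^∞ xʲ·e^(−2λx) dx = j!/(2λ)^(j+1).
State is unnormalized: ∫|φ|² dx = 0.046647, and ∫φ*·x²·φ dx = 0.045695, so ⟨x²⟩ = 0.045695 / 0.046647.
⟨x²⟩ = 0.97959.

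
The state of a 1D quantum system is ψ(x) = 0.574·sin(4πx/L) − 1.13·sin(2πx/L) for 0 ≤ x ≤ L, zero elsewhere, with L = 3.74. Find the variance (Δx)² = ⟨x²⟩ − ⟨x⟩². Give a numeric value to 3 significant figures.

Compute ⟨x⟩ and ⟨x²⟩ separately, then (Δx)² = ⟨x²⟩ − ⟨x⟩².
On 0 ≤ x ≤ L (j ≠ l): ∫sin²(jπx/L) dx = L/2, ∫sin(jπx/L)·sin(lπx/L) dx = 0; diagonal moments ∫x·sin²(jπx/L) dx = L²/4, ∫x²·sin²(jπx/L) dx = L³·(1/6 − 1/(4j²π²)); cross terms ∫x·sin(jπx/L)·sin(lπx/L) dx = 0 for j + l even and −4jlL²/(π²(j² − l²)²) for j + l odd, ∫x²·sin(jπx/L)·sin(lπx/L) dx = (−1)^(j+l)·4jlL³/(π²(j² − l²)²); higher powers the same way via product-to-sum and parts.
Normalization: ∫|ψ|² dx = 3.0039.
⟨x⟩ = 1.8700 and ⟨x²⟩ = 4.0040.
(Δx)² = 4.0040 − (1.8700)² = 0.50706.

0.507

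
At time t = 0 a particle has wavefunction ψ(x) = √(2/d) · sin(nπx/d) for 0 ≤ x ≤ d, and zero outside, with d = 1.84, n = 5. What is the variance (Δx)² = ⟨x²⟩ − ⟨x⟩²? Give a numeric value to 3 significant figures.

Compute ⟨x⟩ and ⟨x²⟩ separately, then (Δx)² = ⟨x²⟩ − ⟨x⟩².
With sin²θ = (1 − cos2θ)/2 on 0 ≤ x ≤ d: ∫sin²(nπx/d) dx = d/2, ∫x·sin²(nπx/d) dx = d²/4, ∫x²·sin²(nπx/d) dx = d³·(1/6 − 1/(4n²π²)); higher powers xᵏ the same way, integrating xᵏ·cos(2nπx/d) by parts.
⟨x⟩ = 0.92000 and ⟨x²⟩ = 1.1217.
(Δx)² = 1.1217 − (0.92000)² = 0.27527.

0.275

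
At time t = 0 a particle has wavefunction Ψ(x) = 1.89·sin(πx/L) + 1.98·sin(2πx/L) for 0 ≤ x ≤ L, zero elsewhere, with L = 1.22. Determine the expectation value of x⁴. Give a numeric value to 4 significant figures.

0.06535

⟨x⁴⟩ = ∫ x⁴·|Ψ|² dx / ∫|Ψ|² dx (integrals over the domain).
On 0 ≤ x ≤ L (j ≠ l): ∫sin²(jπx/L) dx = L/2, ∫sin(jπx/L)·sin(lπx/L) dx = 0; diagonal moments ∫x·sin²(jπx/L) dx = L²/4, ∫x²·sin²(jπx/L) dx = L³·(1/6 − 1/(4j²π²)); cross terms ∫x·sin(jπx/L)·sin(lπx/L) dx = 0 for j + l even and −4jlL²/(π²(j² − l²)²) for j + l odd, ∫x²·sin(jπx/L)·sin(lπx/L) dx = (−1)^(j+l)·4jlL³/(π²(j² − l²)²); higher powers the same way via product-to-sum and parts.
State is unnormalized: ∫|Ψ|² dx = 4.5704, and ∫Ψ*·x⁴·Ψ dx = 0.29870, so ⟨x⁴⟩ = 0.29870 / 4.5704.
⟨x⁴⟩ = 0.065354.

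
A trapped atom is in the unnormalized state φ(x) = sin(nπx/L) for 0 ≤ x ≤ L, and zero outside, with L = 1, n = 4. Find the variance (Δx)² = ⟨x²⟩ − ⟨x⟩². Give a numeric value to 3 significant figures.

0.0802

Compute ⟨x⟩ and ⟨x²⟩ separately, then (Δx)² = ⟨x²⟩ − ⟨x⟩².
With sin²θ = (1 − cos2θ)/2 on 0 ≤ x ≤ L: ∫sin²(nπx/L) dx = L/2, ∫x·sin²(nπx/L) dx = L²/4, ∫x²·sin²(nπx/L) dx = L³·(1/6 − 1/(4n²π²)); higher powers xᵏ the same way, integrating xᵏ·cos(2nπx/L) by parts.
Normalization: ∫|φ|² dx = 0.50000.
⟨x⟩ = 0.50000 and ⟨x²⟩ = 0.33017.
(Δx)² = 0.33017 − (0.50000)² = 0.080167.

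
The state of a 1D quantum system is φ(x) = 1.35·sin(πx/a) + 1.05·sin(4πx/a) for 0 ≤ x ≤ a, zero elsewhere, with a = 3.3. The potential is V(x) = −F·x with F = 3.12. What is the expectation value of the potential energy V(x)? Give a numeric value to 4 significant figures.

-5.004

⟨V⟩ = ∫ V(x)·|φ|² dx / ∫|φ|² dx.
On 0 ≤ x ≤ a (j ≠ l): ∫sin²(jπx/a) dx = a/2, ∫sin(jπx/a)·sin(lπx/a) dx = 0; diagonal moments ∫x·sin²(jπx/a) dx = a²/4, ∫x²·sin²(jπx/a) dx = a³·(1/6 − 1/(4j²π²)); cross terms ∫x·sin(jπx/a)·sin(lπx/a) dx = 0 for j + l even and −4jla²/(π²(j² − l²)²) for j + l odd, ∫x²·sin(jπx/a)·sin(lπx/a) dx = (−1)^(j+l)·4jla³/(π²(j² − l²)²); higher powers the same way via product-to-sum and parts.
State is unnormalized: ∫|φ|² dx = 4.8263, and ∫φ*·V(x)·φ dx = -24.152, so ⟨V⟩ = -24.152 / 4.8263.
⟨V⟩ = -5.0042.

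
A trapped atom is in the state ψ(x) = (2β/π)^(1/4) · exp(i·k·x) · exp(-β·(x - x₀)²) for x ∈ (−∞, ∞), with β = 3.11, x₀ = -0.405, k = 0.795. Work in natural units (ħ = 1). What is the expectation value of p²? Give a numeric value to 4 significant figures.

p² ψ = −ħ² d²ψ/dx²; ⟨p²⟩ = −ħ² ∫ ψ*·ψ'' dx.
Gaussian moments (u = x − x₀): ∫u^(2j)·e^(−2βu²) du = (2j−1)!!/(4β)^j · √(π/(2β)), odd powers integrate to 0; here √(π/(2β)) = 0.71069. Derivatives: ψ′ = (ik − 2βu)·ψ, ψ″ = ((ik − 2βu)² − 2β)·ψ; the odd-in-u pieces drop out.
⟨p²⟩ = 3.7420.

3.742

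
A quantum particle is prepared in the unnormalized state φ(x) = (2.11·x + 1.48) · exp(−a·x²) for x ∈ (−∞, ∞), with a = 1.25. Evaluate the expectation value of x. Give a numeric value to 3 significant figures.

0.405

⟨x⟩ = ∫ x·|φ|² dx / ∫|φ|² dx (integrals over the domain).
Expand each integrand as polynomial × e^(−2ax²) and use ∫x^(2j)·e^(−2ax²) dx = (2j−1)!!/(4a)^j · √(π/(2a)), odd powers → 0; here √(π/(2a)) = 1.1210.
State is unnormalized: ∫|φ|² dx = 3.4536, and ∫φ*·x·φ dx = 1.4003, so ⟨x⟩ = 1.4003 / 3.4536.
⟨x⟩ = 0.40545.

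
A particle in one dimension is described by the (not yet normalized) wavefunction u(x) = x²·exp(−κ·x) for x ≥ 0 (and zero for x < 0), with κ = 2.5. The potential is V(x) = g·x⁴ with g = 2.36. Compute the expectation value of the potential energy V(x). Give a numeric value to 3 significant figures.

6.34

⟨V⟩ = ∫ V(x)·|u|² dx / ∫|u|² dx.
Every integrand reduces to terms xʲ·e^(−2κx) on [0, ∞); use ∫₀^∞ xʲ·e^(−2κx) dx = j!/(2κ)^(j+1).
State is unnormalized: ∫|u|² dx = 0.0076800, and ∫u*·V(x)·u dx = 0.048719, so ⟨V⟩ = 0.048719 / 0.0076800.
⟨V⟩ = 6.3437.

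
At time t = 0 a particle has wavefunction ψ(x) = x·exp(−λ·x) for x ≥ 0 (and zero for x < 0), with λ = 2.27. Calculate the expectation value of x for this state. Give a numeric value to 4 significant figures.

⟨x⟩ = ∫ x·|ψ|² dx / ∫|ψ|² dx (integrals over the domain).
Every integrand reduces to terms xʲ·e^(−2λx) on [0, ∞); use ∫₀^∞ xʲ·e^(−2λx) dx = j!/(2λ)^(j+1).
State is unnormalized: ∫|ψ|² dx = 0.021373, and ∫ψ*·x·ψ dx = 0.014123, so ⟨x⟩ = 0.014123 / 0.021373.
⟨x⟩ = 0.66079.

0.6608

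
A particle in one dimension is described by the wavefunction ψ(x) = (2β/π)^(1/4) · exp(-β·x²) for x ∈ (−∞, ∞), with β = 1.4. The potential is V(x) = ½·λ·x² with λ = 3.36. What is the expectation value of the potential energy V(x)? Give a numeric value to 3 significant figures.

0.300

⟨V⟩ = ∫ V(x)·|ψ|² dx.
Gaussian moments: ∫x^(2j)·e^(−2βx²) dx = (2j−1)!!/(4β)^j · √(π/(2β)), odd powers integrate to 0; here √(π/(2β)) = 1.0592.
⟨V⟩ = 0.30000.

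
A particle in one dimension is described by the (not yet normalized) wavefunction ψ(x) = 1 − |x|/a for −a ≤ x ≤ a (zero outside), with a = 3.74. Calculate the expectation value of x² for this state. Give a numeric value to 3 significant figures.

1.40

⟨x²⟩ = ∫ x²·|ψ|² dx / ∫|ψ|² dx (integrals over the domain).
ψ is even, so ∫ over [−a, a] = 2∫₀ᵃ with ψ = 1 − x/a there: ∫₀ᵃ (1 − x/a)² dx = a/3, ∫₀ᵃ x²(1 − x/a)² dx = a³/30, ∫₀ᵃ x⁴(1 − x/a)² dx = a⁵/105.
State is unnormalized: ∫|ψ|² dx = 2.4933, and ∫ψ*·x²·ψ dx = 3.4876, so ⟨x²⟩ = 3.4876 / 2.4933.
⟨x²⟩ = 1.3988.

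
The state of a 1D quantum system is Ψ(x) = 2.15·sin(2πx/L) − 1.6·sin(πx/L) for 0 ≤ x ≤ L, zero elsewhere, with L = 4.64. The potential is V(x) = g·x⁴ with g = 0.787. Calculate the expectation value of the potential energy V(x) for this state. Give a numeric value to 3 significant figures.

96.9

⟨V⟩ = ∫ V(x)·|Ψ|² dx / ∫|Ψ|² dx.
On 0 ≤ x ≤ L (j ≠ l): ∫sin²(jπx/L) dx = L/2, ∫sin(jπx/L)·sin(lπx/L) dx = 0; diagonal moments ∫x·sin²(jπx/L) dx = L²/4, ∫x²·sin²(jπx/L) dx = L³·(1/6 − 1/(4j²π²)); cross terms ∫x·sin(jπx/L)·sin(lπx/L) dx = 0 for j + l even and −4jlL²/(π²(j² − l²)²) for j + l odd, ∫x²·sin(jπx/L)·sin(lπx/L) dx = (−1)^(j+l)·4jlL³/(π²(j² − l²)²); higher powers the same way via product-to-sum and parts.
State is unnormalized: ∫|Ψ|² dx = 16.663, and ∫Ψ*·V(x)·Ψ dx = 1615.0, so ⟨V⟩ = 1615.0 / 16.663.
⟨V⟩ = 96.918.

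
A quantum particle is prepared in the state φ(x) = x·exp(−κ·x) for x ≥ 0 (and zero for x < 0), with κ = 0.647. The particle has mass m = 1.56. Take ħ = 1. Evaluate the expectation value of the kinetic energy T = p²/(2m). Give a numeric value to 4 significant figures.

0.1342

T = −(ħ²/2m) d²/dx², so ⟨T⟩ = −(ħ²/2m) ∫ φ*·φ'' dx / ∫|φ|² dx; with m = 1.56.
Differentiate x·exp(−κ·x) with the product rule; every integrand then reduces to terms xʲ·e^(−2κx) on [0, ∞), with ∫₀^∞ xʲ·e^(−2κx) dx = j!/(2κ)^(j+1).
State is unnormalized: ∫|φ|² dx = 0.92305, and ∫φ*·(−ħ²/2m · φ'') dx = 0.12385, so ⟨T⟩ = 0.12385 / 0.92305.
⟨T⟩ = 0.13417.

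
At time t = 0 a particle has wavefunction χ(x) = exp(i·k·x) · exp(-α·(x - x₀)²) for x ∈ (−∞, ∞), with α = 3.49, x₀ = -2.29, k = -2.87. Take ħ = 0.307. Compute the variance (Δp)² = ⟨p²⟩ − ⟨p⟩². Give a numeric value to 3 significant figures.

0.329

Compute ⟨p⟩ and ⟨p²⟩ separately; (Δp)² = ⟨p²⟩ − ⟨p⟩².
Gaussian moments (u = x − x₀): ∫u^(2j)·e^(−2αu²) du = (2j−1)!!/(4α)^j · √(π/(2α)), odd powers integrate to 0; here √(π/(2α)) = 0.67088. Derivatives: χ′ = (ik − 2αu)·χ, χ″ = ((ik − 2αu)² − 2α)·χ; the odd-in-u pieces drop out.
Normalization: ∫|χ|² dx = 0.67088.
⟨p⟩ = -0.88109 and ⟨p²⟩ = 1.1052.
(Δp)² = 1.1052 − (-0.88109)² = 0.32893.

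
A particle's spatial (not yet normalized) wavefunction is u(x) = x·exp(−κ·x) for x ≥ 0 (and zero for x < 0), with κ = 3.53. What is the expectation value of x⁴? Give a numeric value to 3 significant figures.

⟨x⁴⟩ = ∫ x⁴·|u|² dx / ∫|u|² dx (integrals over the domain).
Every integrand reduces to terms xʲ·e^(−2κx) on [0, ∞); use ∫₀^∞ xʲ·e^(−2κx) dx = j!/(2κ)^(j+1).
State is unnormalized: ∫|u|² dx = 0.0056835, and ∫u*·x⁴·u dx = 0.00082357, so ⟨x⁴⟩ = 0.00082357 / 0.0056835.
⟨x⁴⟩ = 0.14491.

0.145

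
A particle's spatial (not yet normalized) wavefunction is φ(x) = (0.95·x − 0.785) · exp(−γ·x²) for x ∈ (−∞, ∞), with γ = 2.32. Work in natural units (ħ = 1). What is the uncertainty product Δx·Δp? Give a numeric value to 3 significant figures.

0.505

Δx = √(⟨x²⟩−⟨x⟩²), Δp = √(⟨p²⟩−⟨p⟩²).
Expand each integrand as polynomial × e^(−2γx²) and use ∫x^(2j)·e^(−2γx²) dx = (2j−1)!!/(4γ)^j · √(π/(2γ)), odd powers → 0; here √(π/(2γ)) = 0.82284. Differentiate with the product rule, d/dx e^(−γx²) = −2γx·e^(−γx²).
Normalization: ∫|φ|² dx = 0.58708.
⟨x⟩ = -0.22527, ⟨x²⟩ = 0.13714 ⇒ Δx = 0.29392.
⟨p⟩ = 0.0000, ⟨p²⟩ = 2.9525 ⇒ Δp = 1.7183.
Δx·Δp = 0.50504.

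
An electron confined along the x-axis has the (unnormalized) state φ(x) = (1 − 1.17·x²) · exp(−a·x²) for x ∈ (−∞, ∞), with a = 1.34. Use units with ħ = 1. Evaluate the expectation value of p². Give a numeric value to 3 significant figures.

3.36

p² φ = −ħ² d²φ/dx²; ⟨p²⟩ = −ħ² ∫ φ*·φ'' dx / ∫|φ|² dx.
Expand each integrand as polynomial × e^(−2ax²) and use ∫x^(2j)·e^(−2ax²) dx = (2j−1)!!/(4a)^j · √(π/(2a)), odd powers → 0; here √(π/(2a)) = 1.0827. Differentiate with the product rule, d/dx e^(−ax²) = −2ax·e^(−ax²).
State is unnormalized: ∫|φ|² dx = 0.76479, and ∫φ*·(−ħ² φ'') dx = 2.5681, so ⟨p²⟩ = 2.5681 / 0.76479.
⟨p²⟩ = 3.3579.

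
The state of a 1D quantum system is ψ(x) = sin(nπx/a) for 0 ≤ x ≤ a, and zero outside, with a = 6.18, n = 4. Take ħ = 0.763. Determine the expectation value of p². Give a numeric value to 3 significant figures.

p² ψ = −ħ² d²ψ/dx²; ⟨p²⟩ = −ħ² ∫ ψ*·ψ'' dx / ∫|ψ|² dx.
d/dx sin(nπx/a) = (nπ/a)·cos(nπx/a) and d²/dx² sin(nπx/a) = −(nπ/a)²·sin(nπx/a); on 0 ≤ x ≤ a, ∫sin²(nπx/a) dx = a/2 and ∫sin(nπx/a)·cos(nπx/a) dx = 0.
State is unnormalized: ∫|ψ|² dx = 3.0900, and ∫ψ*·(−ħ² ψ'') dx = 7.4379, so ⟨p²⟩ = 7.4379 / 3.0900.
⟨p²⟩ = 2.4071.

2.41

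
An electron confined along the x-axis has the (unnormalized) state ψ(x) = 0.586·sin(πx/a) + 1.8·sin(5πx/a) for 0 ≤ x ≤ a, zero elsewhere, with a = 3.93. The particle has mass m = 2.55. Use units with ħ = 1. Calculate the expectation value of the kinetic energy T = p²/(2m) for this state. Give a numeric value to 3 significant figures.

2.84

T = −(ħ²/2m) d²/dx², so ⟨T⟩ = −(ħ²/2m) ∫ ψ*·ψ'' dx / ∫|ψ|² dx; with m = 2.55.
d²/dx² sin(jπx/a) = −(jπ/a)²·sin(jπx/a); on 0 ≤ x ≤ a, ∫sin²(jπx/a) dx = a/2 and ∫sin(jπx/a)·sin(lπx/a) dx = 0 for j ≠ l, so only diagonal terms survive in ∫|ψ|² and ∫ψ·ψ″; ∫ψ·ψ′ dx = [ψ²/2] between the walls = 0.
State is unnormalized: ∫|ψ|² dx = 7.0414, and ∫ψ*·(−ħ²/2m · ψ'') dx = 20.028, so ⟨T⟩ = 20.028 / 7.0414.
⟨T⟩ = 2.8443.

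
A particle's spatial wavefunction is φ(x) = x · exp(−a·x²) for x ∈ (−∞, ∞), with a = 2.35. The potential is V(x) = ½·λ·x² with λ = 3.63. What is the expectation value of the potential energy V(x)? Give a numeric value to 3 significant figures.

⟨V⟩ = ∫ V(x)·|φ|² dx / ∫|φ|² dx.
Expand each integrand as polynomial × e^(−2ax²) and use ∫x^(2j)·e^(−2ax²) dx = (2j−1)!!/(4a)^j · √(π/(2a)), odd powers → 0; here √(π/(2a)) = 0.81757.
State is unnormalized: ∫|φ|² dx = 0.086976, and ∫φ*·V(x)·φ dx = 0.050381, so ⟨V⟩ = 0.050381 / 0.086976.
⟨V⟩ = 0.57926.

0.579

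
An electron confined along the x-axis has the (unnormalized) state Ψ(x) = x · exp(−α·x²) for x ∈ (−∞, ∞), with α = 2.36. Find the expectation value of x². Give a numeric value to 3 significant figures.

⟨x²⟩ = ∫ x²·|Ψ|² dx / ∫|Ψ|² dx (integrals over the domain).
Expand each integrand as polynomial × e^(−2αx²) and use ∫x^(2j)·e^(−2αx²) dx = (2j−1)!!/(4α)^j · √(π/(2α)), odd powers → 0; here √(π/(2α)) = 0.81584.
State is unnormalized: ∫|Ψ|² dx = 0.086424, and ∫Ψ*·x²·Ψ dx = 0.027465, so ⟨x²⟩ = 0.027465 / 0.086424.
⟨x²⟩ = 0.31780.

0.318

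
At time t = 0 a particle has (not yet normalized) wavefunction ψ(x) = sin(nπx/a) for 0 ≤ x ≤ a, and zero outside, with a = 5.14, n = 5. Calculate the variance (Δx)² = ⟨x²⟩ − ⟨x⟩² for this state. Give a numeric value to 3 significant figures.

2.15

Compute ⟨x⟩ and ⟨x²⟩ separately, then (Δx)² = ⟨x²⟩ − ⟨x⟩².
With sin²θ = (1 − cos2θ)/2 on 0 ≤ x ≤ a: ∫sin²(nπx/a) dx = a/2, ∫x·sin²(nπx/a) dx = a²/4, ∫x²·sin²(nπx/a) dx = a³·(1/6 − 1/(4n²π²)); higher powers xᵏ the same way, integrating xᵏ·cos(2nπx/a) by parts.
Normalization: ∫|ψ|² dx = 2.5700.
⟨x⟩ = 2.5700 and ⟨x²⟩ = 8.7530.
(Δx)² = 8.7530 − (2.5700)² = 2.1481.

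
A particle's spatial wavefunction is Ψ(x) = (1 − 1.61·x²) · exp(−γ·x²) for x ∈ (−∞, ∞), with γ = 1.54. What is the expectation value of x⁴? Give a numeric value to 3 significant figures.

0.0901

⟨x⁴⟩ = ∫ x⁴·|Ψ|² dx / ∫|Ψ|² dx (integrals over the domain).
Expand each integrand as polynomial × e^(−2γx²) and use ∫x^(2j)·e^(−2γx²) dx = (2j−1)!!/(4γ)^j · √(π/(2γ)), odd powers → 0; here √(π/(2γ)) = 1.0099.
State is unnormalized: ∫|Ψ|² dx = 0.68899, and ∫Ψ*·x⁴·Ψ dx = 0.062061, so ⟨x⁴⟩ = 0.062061 / 0.68899.
⟨x⁴⟩ = 0.090075.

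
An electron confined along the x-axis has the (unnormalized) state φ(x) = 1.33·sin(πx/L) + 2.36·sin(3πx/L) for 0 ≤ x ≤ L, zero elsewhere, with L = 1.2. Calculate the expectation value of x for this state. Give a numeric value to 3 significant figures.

⟨x⟩ = ∫ x·|φ|² dx / ∫|φ|² dx (integrals over the domain).
On 0 ≤ x ≤ L (j ≠ l): ∫sin²(jπx/L) dx = L/2, ∫sin(jπx/L)·sin(lπx/L) dx = 0; diagonal moments ∫x·sin²(jπx/L) dx = L²/4, ∫x²·sin²(jπx/L) dx = L³·(1/6 − 1/(4j²π²)); cross terms ∫x·sin(jπx/L)·sin(lπx/L) dx = 0 for j + l even and −4jlL²/(π²(j² − l²)²) for j + l odd, ∫x²·sin(jπx/L)·sin(lπx/L) dx = (−1)^(j+l)·4jlL³/(π²(j² − l²)²); higher powers the same way via product-to-sum and parts.
State is unnormalized: ∫|φ|² dx = 4.4031, and ∫φ*·x·φ dx = 2.6419, so ⟨x⟩ = 2.6419 / 4.4031.
⟨x⟩ = 0.60000.

0.600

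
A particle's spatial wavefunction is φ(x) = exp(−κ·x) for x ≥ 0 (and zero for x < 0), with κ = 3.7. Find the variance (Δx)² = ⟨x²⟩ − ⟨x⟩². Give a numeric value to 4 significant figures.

Compute ⟨x⟩ and ⟨x²⟩ separately, then (Δx)² = ⟨x²⟩ − ⟨x⟩².
Every integrand reduces to terms xʲ·e^(−2κx) on [0, ∞); use ∫₀^∞ xʲ·e^(−2κx) dx = j!/(2κ)^(j+1).
Normalization: ∫|φ|² dx = 0.13514.
⟨x⟩ = 0.13514 and ⟨x²⟩ = 0.036523.
(Δx)² = 0.036523 − (0.13514)² = 0.018262.

0.01826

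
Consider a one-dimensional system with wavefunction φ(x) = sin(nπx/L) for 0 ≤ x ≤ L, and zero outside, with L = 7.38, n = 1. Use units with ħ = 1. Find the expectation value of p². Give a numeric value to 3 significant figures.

p² φ = −ħ² d²φ/dx²; ⟨p²⟩ = −ħ² ∫ φ*·φ'' dx / ∫|φ|² dx.
d/dx sin(nπx/L) = (nπ/L)·cos(nπx/L) and d²/dx² sin(nπx/L) = −(nπ/L)²·sin(nπx/L); on 0 ≤ x ≤ L, ∫sin²(nπx/L) dx = L/2 and ∫sin(nπx/L)·cos(nπx/L) dx = 0.
State is unnormalized: ∫|φ|² dx = 3.6900, and ∫φ*·(−ħ² φ'') dx = 0.66867, so ⟨p²⟩ = 0.66867 / 3.6900.
⟨p²⟩ = 0.18121.

0.181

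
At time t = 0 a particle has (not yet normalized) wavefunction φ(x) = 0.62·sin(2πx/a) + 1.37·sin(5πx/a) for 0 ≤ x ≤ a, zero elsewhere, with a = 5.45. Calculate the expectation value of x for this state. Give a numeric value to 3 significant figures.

2.65

⟨x⟩ = ∫ x·|φ|² dx / ∫|φ|² dx (integrals over the domain).
On 0 ≤ x ≤ a (j ≠ l): ∫sin²(jπx/a) dx = a/2, ∫sin(jπx/a)·sin(lπx/a) dx = 0; diagonal moments ∫x·sin²(jπx/a) dx = a²/4, ∫x²·sin²(jπx/a) dx = a³·(1/6 − 1/(4j²π²)); cross terms ∫x·sin(jπx/a)·sin(lπx/a) dx = 0 for j + l even and −4jla²/(π²(j² − l²)²) for j + l odd, ∫x²·sin(jπx/a)·sin(lπx/a) dx = (−1)^(j+l)·4jla³/(π²(j² − l²)²); higher powers the same way via product-to-sum and parts.
State is unnormalized: ∫|φ|² dx = 6.1620, and ∫φ*·x·φ dx = 16.328, so ⟨x⟩ = 16.328 / 6.1620.
⟨x⟩ = 2.6497.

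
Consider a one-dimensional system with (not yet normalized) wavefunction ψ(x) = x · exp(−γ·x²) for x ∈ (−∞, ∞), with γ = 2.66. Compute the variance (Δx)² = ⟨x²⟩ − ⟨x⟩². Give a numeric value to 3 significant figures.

Compute ⟨x⟩ and ⟨x²⟩ separately, then (Δx)² = ⟨x²⟩ − ⟨x⟩².
Expand each integrand as polynomial × e^(−2γx²) and use ∫x^(2j)·e^(−2γx²) dx = (2j−1)!!/(4γ)^j · √(π/(2γ)), odd powers → 0; here √(π/(2γ)) = 0.76846.
Normalization: ∫|ψ|² dx = 0.072223.
⟨x⟩ = 0.0000 and ⟨x²⟩ = 0.28195.
(Δx)² = 0.28195 − (0.0000)² = 0.28195.

0.282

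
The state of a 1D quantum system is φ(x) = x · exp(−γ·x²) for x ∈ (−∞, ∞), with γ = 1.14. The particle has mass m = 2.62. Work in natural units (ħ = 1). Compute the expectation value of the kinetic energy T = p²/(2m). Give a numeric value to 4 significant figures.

0.6527

T = −(ħ²/2m) d²/dx², so ⟨T⟩ = −(ħ²/2m) ∫ φ*·φ'' dx / ∫|φ|² dx; with m = 2.62.
Expand each integrand as polynomial × e^(−2γx²) and use ∫x^(2j)·e^(−2γx²) dx = (2j−1)!!/(4γ)^j · √(π/(2γ)), odd powers → 0; here √(π/(2γ)) = 1.1738. Differentiate with the product rule, d/dx e^(−γx²) = −2γx·e^(−γx²).
State is unnormalized: ∫|φ|² dx = 0.25742, and ∫φ*·(−ħ²/2m · φ'') dx = 0.16801, so ⟨T⟩ = 0.16801 / 0.25742.
⟨T⟩ = 0.65267.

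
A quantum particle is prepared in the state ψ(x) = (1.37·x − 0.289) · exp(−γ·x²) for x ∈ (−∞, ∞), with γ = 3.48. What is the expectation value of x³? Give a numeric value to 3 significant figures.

⟨x³⟩ = ∫ x³·|ψ|² dx / ∫|ψ|² dx (integrals over the domain).
Expand each integrand as polynomial × e^(−2γx²) and use ∫x^(2j)·e^(−2γx²) dx = (2j−1)!!/(4γ)^j · √(π/(2γ)), odd powers → 0; here √(π/(2γ)) = 0.67185.
State is unnormalized: ∫|ψ|² dx = 0.14670, and ∫ψ*·x³·ψ dx = -0.0082369, so ⟨x³⟩ = -0.0082369 / 0.14670.
⟨x³⟩ = -0.056147.

-0.0561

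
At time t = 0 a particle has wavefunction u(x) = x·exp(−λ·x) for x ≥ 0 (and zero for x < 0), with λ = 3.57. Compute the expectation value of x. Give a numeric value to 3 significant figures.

0.420

⟨x⟩ = ∫ x·|u|² dx / ∫|u|² dx (integrals over the domain).
Every integrand reduces to terms xʲ·e^(−2λx) on [0, ∞); use ∫₀^∞ xʲ·e^(−2λx) dx = j!/(2λ)^(j+1).
State is unnormalized: ∫|u|² dx = 0.0054946, and ∫u*·x·u dx = 0.0023087, so ⟨x⟩ = 0.0023087 / 0.0054946.
⟨x⟩ = 0.42017.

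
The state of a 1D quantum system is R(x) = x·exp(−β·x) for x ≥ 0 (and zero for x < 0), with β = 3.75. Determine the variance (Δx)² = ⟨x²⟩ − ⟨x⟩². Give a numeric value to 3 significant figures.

0.0533

Compute ⟨x⟩ and ⟨x²⟩ separately, then (Δx)² = ⟨x²⟩ − ⟨x⟩².
Every integrand reduces to terms xʲ·e^(−2βx) on [0, ∞); use ∫₀^∞ xʲ·e^(−2βx) dx = j!/(2β)^(j+1).
Normalization: ∫|R|² dx = 0.0047407.
⟨x⟩ = 0.40000 and ⟨x²⟩ = 0.21333.
(Δx)² = 0.21333 − (0.40000)² = 0.053333.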